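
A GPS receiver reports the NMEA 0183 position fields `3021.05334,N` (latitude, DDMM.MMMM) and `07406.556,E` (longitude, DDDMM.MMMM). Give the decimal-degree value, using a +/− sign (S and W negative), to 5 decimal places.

φ: split at 2 digits → 30° and 21.05334′; 30 + 21.05334/60 = 30.350889
N → positive
Lon: degrees = first 3 digits = 74, minutes = 6.556; 74 + 6.556/60 = 74.109267
E ⇒ keep positive

30.35089, 74.10927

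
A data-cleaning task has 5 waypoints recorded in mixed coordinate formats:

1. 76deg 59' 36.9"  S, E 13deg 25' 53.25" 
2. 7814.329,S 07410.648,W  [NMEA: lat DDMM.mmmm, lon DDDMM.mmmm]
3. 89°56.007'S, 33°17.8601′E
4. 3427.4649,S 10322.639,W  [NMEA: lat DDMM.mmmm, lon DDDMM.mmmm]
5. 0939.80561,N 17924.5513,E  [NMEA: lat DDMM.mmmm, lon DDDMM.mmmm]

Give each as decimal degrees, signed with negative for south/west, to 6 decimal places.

Point 1:
  φ: 76° + 59/60 + 36.9/3600 = 76 + 0.983333 + 0.010250 = 76.9935833
  hemisphere S, so the sign is −
  Lon: 25′ + 53.25″ = 25.88750′; 13 + 25.88750/60 = 13.4314583
  E → positive
Point 2:
  φ: split at 2 digits → 78° and 14.329′; 78 + 14.329/60 = 78.2388167
  hemisphere S, so the sign is −
  λ: split at 3 digits → 074° and 10.648′; 74 + 10.648/60 = 74.1774667
  W ⇒ negate
Point 3:
  Lat: 89 + 56.007/60 = 89.9334500
  S → negative
  λ: 17.8601′ = 0.297668°; total 33.2976683
  E ⇒ keep positive
Point 4:
  φ: degrees = first 2 digits = 34, minutes = 27.4649; 34 + 27.4649/60 = 34.4577483
  S → negative
  Lon: degrees = first 3 digits = 103, minutes = 22.639; 103 + 22.639/60 = 103.3773167
  hemisphere W, so the sign is −
Point 5:
  Latitude: split at 2 digits → 09° and 39.80561′; 9 + 39.80561/60 = 9.6634268
  N → positive
  Longitude: split at 3 digits → 179° and 24.5513′; 179 + 24.5513/60 = 179.4091883
  E ⇒ keep positive

1. -76.993583, 13.431458
2. -78.238817, -74.177467
3. -89.933450, 33.297668
4. -34.457748, -103.377317
5. 9.663427, 179.409188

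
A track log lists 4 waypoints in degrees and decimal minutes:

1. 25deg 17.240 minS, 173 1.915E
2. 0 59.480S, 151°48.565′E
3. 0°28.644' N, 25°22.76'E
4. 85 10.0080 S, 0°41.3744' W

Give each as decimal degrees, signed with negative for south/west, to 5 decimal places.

Point 1:
  Lat: 25 + 17.24/60 = 25.287333
  S → negative
  Lon: 173 + 1.915/60 = 173.031917
  E ⇒ keep positive
Point 2:
  Lat: 0 + 59.48/60 = 0.991333
  hemisphere S, so the sign is −
  Lon: 48.565′ = 0.809417°; total 151.809417
  E ⇒ keep positive
Point 3:
  Latitude: 0 + 28.644/60 = 0.477400
  N ⇒ keep positive
  λ: 22.76′ = 0.379333°; total 25.379333
  E → positive
Point 4:
  Lat: 10.008′ = 0.166800°; total 85.166800
  S → negative
  λ: 0 + 41.3744/60 = 0.689573
  W ⇒ negate

1. -25.28733, 173.03192
2. -0.99133, 151.80942
3. 0.47740, 25.37933
4. -85.16680, -0.68957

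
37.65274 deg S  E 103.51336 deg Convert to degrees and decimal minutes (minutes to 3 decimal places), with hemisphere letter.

φ: fractional part 0.652740 → 39.16440 minutes
λ: minutes = (103.513360 − 103) × 60 = 30.80160

37° 39.164′ S, 103° 30.802′ E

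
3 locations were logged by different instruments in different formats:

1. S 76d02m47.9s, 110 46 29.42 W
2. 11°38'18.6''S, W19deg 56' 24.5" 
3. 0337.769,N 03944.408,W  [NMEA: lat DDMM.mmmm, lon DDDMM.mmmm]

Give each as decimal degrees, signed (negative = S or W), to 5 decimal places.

1. -76.04664, -110.77484
2. -11.63850, -19.94014
3. 3.62948, -39.74013

Point 1:
  Latitude: 2′ + 47.9″ = 2.79833′; 76 + 2.79833/60 = 76.046639
  hemisphere S, so the sign is −
  Lon: 110° + 46/60 + 29.42/3600 = 110 + 0.766667 + 0.008172 = 110.774839
  hemisphere W, so the sign is −
Point 2:
  Latitude: 11° + 38/60 + 18.6/3600 = 11 + 0.633333 + 0.005167 = 11.638500
  S → negative
  λ: 19 + 56/60 + 24.5/3600 = 19.940139
  hemisphere W, so the sign is −
Point 3:
  Lat: degrees = first 2 digits = 3, minutes = 37.769; 3 + 37.769/60 = 3.629483
  N ⇒ keep positive
  λ: split at 3 digits → 039° and 44.408′; 39 + 44.408/60 = 39.740133
  W → negative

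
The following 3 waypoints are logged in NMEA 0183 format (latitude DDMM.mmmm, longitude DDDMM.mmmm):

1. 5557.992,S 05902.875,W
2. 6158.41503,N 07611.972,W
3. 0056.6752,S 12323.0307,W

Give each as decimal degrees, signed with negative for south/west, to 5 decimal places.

1. -55.96653, -59.04792
2. 61.97358, -76.19953
3. -0.94459, -123.38385

Point 1:
  Latitude: split at 2 digits → 55° and 57.992′; 55 + 57.992/60 = 55.966533
  hemisphere S, so the sign is −
  λ: degrees = first 3 digits = 59, minutes = 2.875; 59 + 2.875/60 = 59.047917
  hemisphere W, so the sign is −
Point 2:
  Latitude: degrees = first 2 digits = 61, minutes = 58.41503; 61 + 58.41503/60 = 61.973584
  N ⇒ keep positive
  λ: split at 3 digits → 076° and 11.972′; 76 + 11.972/60 = 76.199533
  W → negative
Point 3:
  Lat: split at 2 digits → 00° and 56.6752′; 0 + 56.6752/60 = 0.944587
  S → negative
  Lon: split at 3 digits → 123° and 23.0307′; 123 + 23.0307/60 = 123.383845
  W → negative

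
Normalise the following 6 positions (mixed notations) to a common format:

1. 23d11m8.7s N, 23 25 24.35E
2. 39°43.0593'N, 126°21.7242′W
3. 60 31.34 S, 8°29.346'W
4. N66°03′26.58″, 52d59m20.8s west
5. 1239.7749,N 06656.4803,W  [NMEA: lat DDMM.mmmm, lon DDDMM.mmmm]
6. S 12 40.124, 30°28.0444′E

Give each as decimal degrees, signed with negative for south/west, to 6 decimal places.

1. 23.185750, 23.423431
2. 39.717655, -126.362070
3. -60.522333, -8.489100
4. 66.057383, -52.989111
5. 12.662915, -66.941338
6. -12.668733, 30.467407

Point 1:
  φ: 23 + 11/60 + 8.7/3600 = 23.1857500
  N → positive
  λ: 23° + 25/60 + 24.35/3600 = 23 + 0.416667 + 0.006764 = 23.4234306
  E ⇒ keep positive
Point 2:
  Lat: 39 + 43.0593/60 = 39.7176550
  N ⇒ keep positive
  Longitude: 21.7242′ = 0.362070°; total 126.3620700
  W → negative
Point 3:
  Lat: 60 + 31.34/60 = 60.5223333
  S → negative
  Longitude: 29.346′ = 0.489100°; total 8.4891000
  W → negative
Point 4:
  φ: 66 + 3/60 + 26.58/3600 = 66.0573833
  N → positive
  λ: 52 + 59/60 + 20.8/3600 = 52.9891111
  hemisphere W, so the sign is −
Point 5:
  Latitude: split at 2 digits → 12° and 39.7749′; 12 + 39.7749/60 = 12.6629150
  N → positive
  λ: degrees = first 3 digits = 66, minutes = 56.4803; 66 + 56.4803/60 = 66.9413383
  W → negative
Point 6:
  Lat: 12 + 40.124/60 = 12.6687333
  hemisphere S, so the sign is −
  λ: 30 + 28.0444/60 = 30.4674067
  E ⇒ keep positive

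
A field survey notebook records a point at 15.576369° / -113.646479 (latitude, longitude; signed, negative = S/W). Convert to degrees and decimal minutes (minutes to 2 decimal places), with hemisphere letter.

Latitude: 15° + 0.576369 × 60 = 15° 34.5821′
Longitude is negative → W; |value| = 113.646479
λ: minutes = (113.646479 − 113) × 60 = 38.7887

15° 34.58′ N, 113° 38.79′ W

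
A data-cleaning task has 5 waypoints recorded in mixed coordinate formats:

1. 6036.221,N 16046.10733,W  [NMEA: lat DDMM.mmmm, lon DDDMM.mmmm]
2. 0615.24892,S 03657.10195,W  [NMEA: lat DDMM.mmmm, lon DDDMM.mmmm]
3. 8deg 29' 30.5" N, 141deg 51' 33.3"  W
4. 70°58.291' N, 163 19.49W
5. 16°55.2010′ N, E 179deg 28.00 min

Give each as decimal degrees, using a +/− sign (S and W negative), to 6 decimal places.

1. 60.603683, -160.768456
2. -6.254149, -36.951699
3. 8.491806, -141.859250
4. 70.971517, -163.324833
5. 16.920017, 179.466667

Point 1:
  φ: degrees = first 2 digits = 60, minutes = 36.221; 60 + 36.221/60 = 60.6036833
  N → positive
  λ: degrees = first 3 digits = 160, minutes = 46.10733; 160 + 46.10733/60 = 160.7684555
  W ⇒ negate
Point 2:
  Lat: degrees = first 2 digits = 6, minutes = 15.24892; 6 + 15.24892/60 = 6.2541487
  hemisphere S, so the sign is −
  Lon: degrees = first 3 digits = 36, minutes = 57.10195; 36 + 57.10195/60 = 36.9516992
  W ⇒ negate
Point 3:
  φ: 8° + 29/60 + 30.5/3600 = 8 + 0.483333 + 0.008472 = 8.4918056
  N ⇒ keep positive
  λ: 51′ + 33.3″ = 51.55500′; 141 + 51.55500/60 = 141.8592500
  W → negative
Point 4:
  Lat: 70 + 58.291/60 = 70.9715167
  N → positive
  λ: 19.49′ = 0.324833°; total 163.3248333
  W → negative
Point 5:
  Latitude: 55.201′ = 0.920017°; total 16.9200167
  N → positive
  λ: 179 + 28/60 = 179.4666667
  E → positive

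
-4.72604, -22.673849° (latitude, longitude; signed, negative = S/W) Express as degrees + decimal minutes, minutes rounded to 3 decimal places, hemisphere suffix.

Latitude is negative → S; |value| = 4.726040
Latitude: minutes = (4.726040 − 4) × 60 = 43.56240
Longitude is negative → W; |value| = 22.673849
Longitude: minutes = (22.673849 − 22) × 60 = 40.43094

4° 43.562′ S, 22° 40.431′ W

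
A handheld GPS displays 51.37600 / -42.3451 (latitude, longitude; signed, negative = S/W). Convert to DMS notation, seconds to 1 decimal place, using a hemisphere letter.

φ: 0.376000° → 22.56000′; 0.56000 × 60 = 33.600″
Longitude is negative → W; |value| = 42.345100
λ: 0.345100 × 60 = 20.70600′ → 20′, remainder × 60 = 42.360″

51°22′33.6″ N, 42°20′42.4″ W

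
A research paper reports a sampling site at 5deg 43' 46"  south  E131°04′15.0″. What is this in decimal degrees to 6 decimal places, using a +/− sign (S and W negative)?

-5.729444, 131.070833

Lat: 43′ + 46″ = 43.76667′; 5 + 43.76667/60 = 5.7294444
S → negative
Longitude: 131° + 4/60 + 15/3600 = 131 + 0.066667 + 0.004167 = 131.0708333
E → positive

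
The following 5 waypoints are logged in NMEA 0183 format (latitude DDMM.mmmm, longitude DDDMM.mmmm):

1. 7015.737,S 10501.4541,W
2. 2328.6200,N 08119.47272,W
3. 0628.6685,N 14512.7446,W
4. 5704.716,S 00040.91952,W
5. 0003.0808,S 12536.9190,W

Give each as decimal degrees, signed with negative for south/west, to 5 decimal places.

1. -70.26228, -105.02424
2. 23.47700, -81.32455
3. 6.47781, -145.21241
4. -57.07860, -0.68199
5. -0.05135, -125.61532

Point 1:
  Lat: split at 2 digits → 70° and 15.737′; 70 + 15.737/60 = 70.262283
  hemisphere S, so the sign is −
  λ: degrees = first 3 digits = 105, minutes = 1.4541; 105 + 1.4541/60 = 105.024235
  W ⇒ negate
Point 2:
  φ: split at 2 digits → 23° and 28.62′; 23 + 28.62/60 = 23.477000
  N ⇒ keep positive
  λ: degrees = first 3 digits = 81, minutes = 19.47272; 81 + 19.47272/60 = 81.324545
  W → negative
Point 3:
  Lat: split at 2 digits → 06° and 28.6685′; 6 + 28.6685/60 = 6.477808
  N → positive
  λ: degrees = first 3 digits = 145, minutes = 12.7446; 145 + 12.7446/60 = 145.212410
  W → negative
Point 4:
  Lat: split at 2 digits → 57° and 4.716′; 57 + 4.716/60 = 57.078600
  S → negative
  Lon: split at 3 digits → 000° and 40.91952′; 0 + 40.91952/60 = 0.681992
  hemisphere W, so the sign is −
Point 5:
  Lat: split at 2 digits → 00° and 3.0808′; 0 + 3.0808/60 = 0.051347
  hemisphere S, so the sign is −
  Lon: split at 3 digits → 125° and 36.919′; 125 + 36.919/60 = 125.615317
  hemisphere W, so the sign is −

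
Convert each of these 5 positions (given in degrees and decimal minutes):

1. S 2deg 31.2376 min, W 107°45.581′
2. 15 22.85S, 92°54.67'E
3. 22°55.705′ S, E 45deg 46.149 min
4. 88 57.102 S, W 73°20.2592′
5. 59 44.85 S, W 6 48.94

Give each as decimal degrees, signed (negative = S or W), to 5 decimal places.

Point 1:
  Lat: 31.2376′ = 0.520627°; total 2.520627
  S → negative
  λ: 107 + 45.581/60 = 107.759683
  W → negative
Point 2:
  Lat: 22.85′ = 0.380833°; total 15.380833
  S ⇒ negate
  λ: 54.67′ = 0.911167°; total 92.911167
  E → positive
Point 3:
  φ: 22 + 55.705/60 = 22.928417
  S ⇒ negate
  Lon: 46.149′ = 0.769150°; total 45.769150
  E ⇒ keep positive
Point 4:
  φ: 57.102′ = 0.951700°; total 88.951700
  S → negative
  Longitude: 20.2592′ = 0.337653°; total 73.337653
  W → negative
Point 5:
  Latitude: 44.85′ = 0.747500°; total 59.747500
  hemisphere S, so the sign is −
  Longitude: 6 + 48.94/60 = 6.815667
  W ⇒ negate

1. -2.52063, -107.75968
2. -15.38083, 92.91117
3. -22.92842, 45.76915
4. -88.95170, -73.33765
5. -59.74750, -6.81567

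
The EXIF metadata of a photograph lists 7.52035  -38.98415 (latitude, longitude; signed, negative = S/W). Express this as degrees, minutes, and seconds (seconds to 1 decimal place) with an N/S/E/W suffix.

7°31′13.3″ N, 38°59′2.9″ W

Latitude: 0.520350° → 31.22100′; 0.22100 × 60 = 13.260″
Longitude is negative → W; |value| = 38.984150
Longitude: whole degrees 38; 59.04900′ → 59′ and 2.940″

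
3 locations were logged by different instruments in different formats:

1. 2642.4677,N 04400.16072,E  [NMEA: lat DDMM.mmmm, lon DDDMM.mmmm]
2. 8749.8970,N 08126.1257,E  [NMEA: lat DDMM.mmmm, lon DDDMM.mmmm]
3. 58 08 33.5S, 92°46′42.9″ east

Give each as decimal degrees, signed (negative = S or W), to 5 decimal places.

Point 1:
  φ: split at 2 digits → 26° and 42.4677′; 26 + 42.4677/60 = 26.707795
  N → positive
  Longitude: split at 3 digits → 044° and 0.16072′; 44 + 0.16072/60 = 44.002679
  E → positive
Point 2:
  Latitude: split at 2 digits → 87° and 49.897′; 87 + 49.897/60 = 87.831617
  N ⇒ keep positive
  λ: split at 3 digits → 081° and 26.1257′; 81 + 26.1257/60 = 81.435428
  E ⇒ keep positive
Point 3:
  Lat: 8′ + 33.5″ = 8.55833′; 58 + 8.55833/60 = 58.142639
  S → negative
  Lon: 46′ + 42.9″ = 46.71500′; 92 + 46.71500/60 = 92.778583
  E → positive

1. 26.70780, 44.00268
2. 87.83162, 81.43543
3. -58.14264, 92.77858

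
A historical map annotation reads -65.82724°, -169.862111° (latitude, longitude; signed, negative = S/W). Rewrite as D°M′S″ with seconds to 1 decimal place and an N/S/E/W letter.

65°49′38.1″ S, 169°51′43.6″ W

Latitude is negative → S; |value| = 65.827240
Latitude: whole degrees 65; 49.63440′ → 49′ and 38.064″
Longitude is negative → W; |value| = 169.862111
λ: whole degrees 169; 51.72666′ → 51′ and 43.600″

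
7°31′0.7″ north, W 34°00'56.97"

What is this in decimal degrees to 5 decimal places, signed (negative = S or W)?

φ: 7 + 31/60 + 0.7/3600 = 7.516861
N ⇒ keep positive
Lon: 34° + 0/60 + 56.97/3600 = 34 + 0.000000 + 0.015825 = 34.015825
W → negative

7.51686, -34.01583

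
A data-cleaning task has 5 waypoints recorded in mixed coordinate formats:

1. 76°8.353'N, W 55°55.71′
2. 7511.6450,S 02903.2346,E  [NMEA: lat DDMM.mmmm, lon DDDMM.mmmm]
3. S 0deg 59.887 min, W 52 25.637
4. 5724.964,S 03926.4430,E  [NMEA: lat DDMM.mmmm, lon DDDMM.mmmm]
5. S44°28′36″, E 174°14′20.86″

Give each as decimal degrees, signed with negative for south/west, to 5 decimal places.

Point 1:
  Latitude: 76 + 8.353/60 = 76.139217
  N ⇒ keep positive
  λ: 55.71′ = 0.928500°; total 55.928500
  W → negative
Point 2:
  Lat: split at 2 digits → 75° and 11.645′; 75 + 11.645/60 = 75.194083
  S → negative
  λ: split at 3 digits → 029° and 3.2346′; 29 + 3.2346/60 = 29.053910
  E ⇒ keep positive
Point 3:
  Lat: 0 + 59.887/60 = 0.998117
  S ⇒ negate
  λ: 52 + 25.637/60 = 52.427283
  W → negative
Point 4:
  φ: degrees = first 2 digits = 57, minutes = 24.964; 57 + 24.964/60 = 57.416067
  S → negative
  λ: degrees = first 3 digits = 39, minutes = 26.443; 39 + 26.443/60 = 39.440717
  E ⇒ keep positive
Point 5:
  Latitude: 44° + 28/60 + 36/3600 = 44 + 0.466667 + 0.010000 = 44.476667
  S ⇒ negate
  Lon: 174 + 14/60 + 20.86/3600 = 174.239128
  E ⇒ keep positive

1. 76.13922, -55.92850
2. -75.19408, 29.05391
3. -0.99812, -52.42728
4. -57.41607, 39.44072
5. -44.47667, 174.23913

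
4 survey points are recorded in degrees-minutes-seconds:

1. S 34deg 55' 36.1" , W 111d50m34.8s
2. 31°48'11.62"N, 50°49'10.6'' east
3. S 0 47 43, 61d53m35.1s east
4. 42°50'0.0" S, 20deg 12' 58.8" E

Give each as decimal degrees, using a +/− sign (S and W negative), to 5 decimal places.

1. -34.92669, -111.84300
2. 31.80323, 50.81961
3. -0.79528, 61.89308
4. -42.83333, 20.21633

Point 1:
  Lat: 34 + 55/60 + 36.1/3600 = 34.926694
  hemisphere S, so the sign is −
  λ: 50′ + 34.8″ = 50.58000′; 111 + 50.58000/60 = 111.843000
  W ⇒ negate
Point 2:
  Lat: 48′ + 11.62″ = 48.19367′; 31 + 48.19367/60 = 31.803228
  N → positive
  Longitude: 50° + 49/60 + 10.6/3600 = 50 + 0.816667 + 0.002944 = 50.819611
  E → positive
Point 3:
  φ: 0° + 47/60 + 43/3600 = 0 + 0.783333 + 0.011944 = 0.795278
  hemisphere S, so the sign is −
  λ: 61° + 53/60 + 35.1/3600 = 61 + 0.883333 + 0.009750 = 61.893083
  E ⇒ keep positive
Point 4:
  Latitude: 42 + 50/60 + 0/3600 = 42.833333
  S ⇒ negate
  Longitude: 12′ + 58.8″ = 12.98000′; 20 + 12.98000/60 = 20.216333
  E ⇒ keep positive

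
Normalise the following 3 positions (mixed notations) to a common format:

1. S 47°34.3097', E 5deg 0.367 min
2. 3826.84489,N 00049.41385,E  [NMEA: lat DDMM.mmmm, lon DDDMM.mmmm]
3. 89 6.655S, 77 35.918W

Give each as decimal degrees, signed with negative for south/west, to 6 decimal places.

1. -47.571828, 5.006117
2. 38.447415, 0.823564
3. -89.110917, -77.598633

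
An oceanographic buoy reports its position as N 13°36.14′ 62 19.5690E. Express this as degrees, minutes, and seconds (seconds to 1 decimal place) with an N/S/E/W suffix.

Lat: fractional minutes 0.14000 × 60 = 8.400″
Longitude: 19.56900′ → 19′ and 0.56900 × 60 = 34.140″

13°36′8.4″ N, 62°19′34.1″ E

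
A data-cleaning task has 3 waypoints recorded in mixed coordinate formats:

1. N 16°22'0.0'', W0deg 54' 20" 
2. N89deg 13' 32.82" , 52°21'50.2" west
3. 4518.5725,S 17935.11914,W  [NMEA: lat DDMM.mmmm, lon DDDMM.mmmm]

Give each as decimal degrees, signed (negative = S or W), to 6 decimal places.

1. 16.366667, -0.905556
2. 89.225783, -52.363944
3. -45.309542, -179.585319

Point 1:
  φ: 22′ + 0″ = 22.00000′; 16 + 22.00000/60 = 16.3666667
  N ⇒ keep positive
  Longitude: 54′ + 20″ = 54.33333′; 0 + 54.33333/60 = 0.9055556
  W → negative
Point 2:
  Latitude: 89° + 13/60 + 32.82/3600 = 89 + 0.216667 + 0.009117 = 89.2257833
  N ⇒ keep positive
  Longitude: 52 + 21/60 + 50.2/3600 = 52.3639444
  hemisphere W, so the sign is −
Point 3:
  φ: degrees = first 2 digits = 45, minutes = 18.5725; 45 + 18.5725/60 = 45.3095417
  S ⇒ negate
  λ: degrees = first 3 digits = 179, minutes = 35.11914; 179 + 35.11914/60 = 179.5853190
  W → negative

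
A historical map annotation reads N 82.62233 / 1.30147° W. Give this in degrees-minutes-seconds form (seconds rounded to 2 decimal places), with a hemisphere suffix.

Latitude: whole degrees 82; 37.33980′ → 37′ and 20.3880″
Longitude: whole degrees 1; 18.08820′ → 18′ and 5.2920″

82°37′20.39″ N, 1°18′5.29″ W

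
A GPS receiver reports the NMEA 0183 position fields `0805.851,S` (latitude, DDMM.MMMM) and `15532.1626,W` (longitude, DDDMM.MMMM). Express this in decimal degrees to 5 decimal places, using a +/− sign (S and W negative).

φ: split at 2 digits → 08° and 5.851′; 8 + 5.851/60 = 8.097517
S → negative
Longitude: split at 3 digits → 155° and 32.1626′; 155 + 32.1626/60 = 155.536043
W ⇒ negate

-8.09752, -155.53604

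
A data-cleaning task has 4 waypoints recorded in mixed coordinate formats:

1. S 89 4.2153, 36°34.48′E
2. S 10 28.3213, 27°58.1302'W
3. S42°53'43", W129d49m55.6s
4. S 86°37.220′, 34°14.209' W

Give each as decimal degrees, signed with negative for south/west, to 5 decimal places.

1. -89.07026, 36.57467
2. -10.47202, -27.96884
3. -42.89528, -129.83211
4. -86.62033, -34.23682

Point 1:
  φ: 89 + 4.2153/60 = 89.070255
  S ⇒ negate
  Longitude: 34.48′ = 0.574667°; total 36.574667
  E ⇒ keep positive
Point 2:
  Latitude: 28.3213′ = 0.472022°; total 10.472022
  hemisphere S, so the sign is −
  λ: 58.1302′ = 0.968837°; total 27.968837
  W ⇒ negate
Point 3:
  φ: 42° + 53/60 + 43/3600 = 42 + 0.883333 + 0.011944 = 42.895278
  hemisphere S, so the sign is −
  Longitude: 129 + 49/60 + 55.6/3600 = 129.832111
  hemisphere W, so the sign is −
Point 4:
  φ: 86 + 37.22/60 = 86.620333
  hemisphere S, so the sign is −
  Longitude: 34 + 14.209/60 = 34.236817
  hemisphere W, so the sign is −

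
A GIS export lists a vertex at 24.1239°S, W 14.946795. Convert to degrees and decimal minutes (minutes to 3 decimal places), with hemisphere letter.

φ: fractional part 0.123900 → 7.43400 minutes
λ: minutes = (14.946795 − 14) × 60 = 56.80770

24° 7.434′ S, 14° 56.808′ W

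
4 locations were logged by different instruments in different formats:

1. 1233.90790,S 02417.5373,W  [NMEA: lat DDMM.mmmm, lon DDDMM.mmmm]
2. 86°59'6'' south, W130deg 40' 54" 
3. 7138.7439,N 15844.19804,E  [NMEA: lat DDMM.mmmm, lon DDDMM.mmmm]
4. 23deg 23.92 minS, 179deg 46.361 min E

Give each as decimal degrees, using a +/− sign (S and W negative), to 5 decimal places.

1. -12.56513, -24.29229
2. -86.98500, -130.68167
3. 71.64573, 158.73663
4. -23.39867, 179.77268

Point 1:
  φ: split at 2 digits → 12° and 33.9079′; 12 + 33.9079/60 = 12.565132
  S ⇒ negate
  λ: degrees = first 3 digits = 24, minutes = 17.5373; 24 + 17.5373/60 = 24.292288
  W ⇒ negate
Point 2:
  Lat: 86 + 59/60 + 6/3600 = 86.985000
  S → negative
  Longitude: 130° + 40/60 + 54/3600 = 130 + 0.666667 + 0.015000 = 130.681667
  W ⇒ negate
Point 3:
  Latitude: degrees = first 2 digits = 71, minutes = 38.7439; 71 + 38.7439/60 = 71.645732
  N ⇒ keep positive
  λ: degrees = first 3 digits = 158, minutes = 44.19804; 158 + 44.19804/60 = 158.736634
  E ⇒ keep positive
Point 4:
  φ: 23.92′ = 0.398667°; total 23.398667
  S → negative
  Lon: 46.361′ = 0.772683°; total 179.772683
  E ⇒ keep positive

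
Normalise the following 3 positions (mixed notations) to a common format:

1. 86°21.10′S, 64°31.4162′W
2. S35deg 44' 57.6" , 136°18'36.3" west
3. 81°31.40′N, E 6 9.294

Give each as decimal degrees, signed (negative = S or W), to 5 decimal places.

1. -86.35167, -64.52360
2. -35.74933, -136.31008
3. 81.52333, 6.15490

Point 1:
  Latitude: 21.1′ = 0.351667°; total 86.351667
  S ⇒ negate
  Lon: 64 + 31.4162/60 = 64.523603
  hemisphere W, so the sign is −
Point 2:
  φ: 44′ + 57.6″ = 44.96000′; 35 + 44.96000/60 = 35.749333
  S → negative
  Longitude: 136° + 18/60 + 36.3/3600 = 136 + 0.300000 + 0.010083 = 136.310083
  hemisphere W, so the sign is −
Point 3:
  Latitude: 31.4′ = 0.523333°; total 81.523333
  N ⇒ keep positive
  λ: 9.294′ = 0.154900°; total 6.154900
  E ⇒ keep positive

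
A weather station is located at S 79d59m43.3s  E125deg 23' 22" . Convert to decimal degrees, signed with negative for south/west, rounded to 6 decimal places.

-79.995361, 125.389444

Lat: 79 + 59/60 + 43.3/3600 = 79.9953611
S → negative
λ: 125 + 23/60 + 22/3600 = 125.3894444
E → positive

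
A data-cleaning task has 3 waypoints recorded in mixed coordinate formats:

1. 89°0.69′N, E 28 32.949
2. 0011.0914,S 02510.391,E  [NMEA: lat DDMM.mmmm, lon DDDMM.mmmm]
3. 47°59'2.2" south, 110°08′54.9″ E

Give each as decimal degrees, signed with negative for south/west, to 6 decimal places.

1. 89.011500, 28.549150
2. -0.184857, 25.173183
3. -47.983944, 110.148583

Point 1:
  Latitude: 89 + 0.69/60 = 89.0115000
  N → positive
  λ: 28 + 32.949/60 = 28.5491500
  E → positive
Point 2:
  Lat: split at 2 digits → 00° and 11.0914′; 0 + 11.0914/60 = 0.1848567
  S → negative
  λ: degrees = first 3 digits = 25, minutes = 10.391; 25 + 10.391/60 = 25.1731833
  E → positive
Point 3:
  Latitude: 59′ + 2.2″ = 59.03667′; 47 + 59.03667/60 = 47.9839444
  S → negative
  Lon: 110° + 8/60 + 54.9/3600 = 110 + 0.133333 + 0.015250 = 110.1485833
  E ⇒ keep positive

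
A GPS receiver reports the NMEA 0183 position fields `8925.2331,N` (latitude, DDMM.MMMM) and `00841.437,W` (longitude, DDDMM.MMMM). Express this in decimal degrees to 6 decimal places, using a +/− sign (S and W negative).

89.420552, -8.690617

φ: split at 2 digits → 89° and 25.2331′; 89 + 25.2331/60 = 89.4205517
N → positive
λ: split at 3 digits → 008° and 41.437′; 8 + 41.437/60 = 8.6906167
W → negative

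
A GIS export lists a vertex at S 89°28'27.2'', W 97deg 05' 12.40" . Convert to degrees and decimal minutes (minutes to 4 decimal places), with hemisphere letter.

89° 28.4533′ S, 97° 5.2067′ W

Latitude: 28 + 27.2/60 = 28.453333′
Longitude: seconds/60 = 0.20667; minutes = 5 + 0.20667 = 5.206667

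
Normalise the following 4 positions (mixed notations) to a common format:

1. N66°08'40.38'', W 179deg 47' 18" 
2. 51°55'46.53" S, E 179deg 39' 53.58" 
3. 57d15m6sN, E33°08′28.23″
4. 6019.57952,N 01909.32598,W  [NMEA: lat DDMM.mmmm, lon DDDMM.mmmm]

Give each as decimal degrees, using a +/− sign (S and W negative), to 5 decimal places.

Point 1:
  Lat: 66° + 8/60 + 40.38/3600 = 66 + 0.133333 + 0.011217 = 66.144550
  N → positive
  λ: 179° + 47/60 + 18/3600 = 179 + 0.783333 + 0.005000 = 179.788333
  hemisphere W, so the sign is −
Point 2:
  Lat: 51° + 55/60 + 46.53/3600 = 51 + 0.916667 + 0.012925 = 51.929592
  hemisphere S, so the sign is −
  Lon: 179 + 39/60 + 53.58/3600 = 179.664883
  E ⇒ keep positive
Point 3:
  Lat: 57 + 15/60 + 6/3600 = 57.251667
  N → positive
  Longitude: 33° + 8/60 + 28.23/3600 = 33 + 0.133333 + 0.007842 = 33.141175
  E → positive
Point 4:
  Latitude: degrees = first 2 digits = 60, minutes = 19.57952; 60 + 19.57952/60 = 60.326325
  N → positive
  Lon: split at 3 digits → 019° and 9.32598′; 19 + 9.32598/60 = 19.155433
  hemisphere W, so the sign is −

1. 66.14455, -179.78833
2. -51.92959, 179.66488
3. 57.25167, 33.14118
4. 60.32633, -19.15543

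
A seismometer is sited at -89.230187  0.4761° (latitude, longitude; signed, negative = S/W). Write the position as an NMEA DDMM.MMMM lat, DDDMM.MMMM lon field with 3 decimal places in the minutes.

Latitude is negative → S; |value| = 89.230187
φ: 89° + 0.230187 × 60 = 89° 13.81122′
Longitude: fractional part 0.476100 → 28.56600 minutes

8913.811,S / 00028.566,E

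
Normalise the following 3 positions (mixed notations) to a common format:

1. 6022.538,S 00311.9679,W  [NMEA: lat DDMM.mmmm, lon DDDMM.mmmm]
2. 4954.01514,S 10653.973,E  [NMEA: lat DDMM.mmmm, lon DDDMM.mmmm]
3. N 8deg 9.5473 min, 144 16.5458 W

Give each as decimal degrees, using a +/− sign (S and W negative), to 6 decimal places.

Point 1:
  Latitude: split at 2 digits → 60° and 22.538′; 60 + 22.538/60 = 60.3756333
  S → negative
  λ: degrees = first 3 digits = 3, minutes = 11.9679; 3 + 11.9679/60 = 3.1994650
  W → negative
Point 2:
  Lat: degrees = first 2 digits = 49, minutes = 54.01514; 49 + 54.01514/60 = 49.9002523
  S ⇒ negate
  Longitude: degrees = first 3 digits = 106, minutes = 53.973; 106 + 53.973/60 = 106.8995500
  E → positive
Point 3:
  Latitude: 9.5473′ = 0.159122°; total 8.1591217
  N ⇒ keep positive
  Longitude: 16.5458′ = 0.275763°; total 144.2757633
  W → negative

1. -60.375633, -3.199465
2. -49.900252, 106.899550
3. 8.159122, -144.275763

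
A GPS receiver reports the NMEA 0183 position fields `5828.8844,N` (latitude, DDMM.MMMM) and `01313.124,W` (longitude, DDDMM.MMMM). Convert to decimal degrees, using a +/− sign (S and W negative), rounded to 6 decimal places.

58.481407, -13.218733

Lat: split at 2 digits → 58° and 28.8844′; 58 + 28.8844/60 = 58.4814067
N → positive
Longitude: degrees = first 3 digits = 13, minutes = 13.124; 13 + 13.124/60 = 13.2187333
W ⇒ negate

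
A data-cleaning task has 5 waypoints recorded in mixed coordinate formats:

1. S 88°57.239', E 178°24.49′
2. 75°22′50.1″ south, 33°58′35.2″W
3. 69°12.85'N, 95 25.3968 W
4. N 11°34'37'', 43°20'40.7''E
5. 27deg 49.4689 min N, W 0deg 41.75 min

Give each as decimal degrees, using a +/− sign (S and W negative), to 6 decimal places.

1. -88.953983, 178.408167
2. -75.380583, -33.976444
3. 69.214167, -95.423280
4. 11.576944, 43.344639
5. 27.824482, -0.695833

Point 1:
  Lat: 88 + 57.239/60 = 88.9539833
  S → negative
  λ: 24.49′ = 0.408167°; total 178.4081667
  E ⇒ keep positive
Point 2:
  Latitude: 22′ + 50.1″ = 22.83500′; 75 + 22.83500/60 = 75.3805833
  S → negative
  λ: 58′ + 35.2″ = 58.58667′; 33 + 58.58667/60 = 33.9764444
  W ⇒ negate
Point 3:
  φ: 12.85′ = 0.214167°; total 69.2141667
  N ⇒ keep positive
  Lon: 95 + 25.3968/60 = 95.4232800
  hemisphere W, so the sign is −
Point 4:
  Latitude: 11° + 34/60 + 37/3600 = 11 + 0.566667 + 0.010278 = 11.5769444
  N ⇒ keep positive
  λ: 43 + 20/60 + 40.7/3600 = 43.3446389
  E → positive
Point 5:
  φ: 27 + 49.4689/60 = 27.8244817
  N ⇒ keep positive
  λ: 41.75′ = 0.695833°; total 0.6958333
  W → negative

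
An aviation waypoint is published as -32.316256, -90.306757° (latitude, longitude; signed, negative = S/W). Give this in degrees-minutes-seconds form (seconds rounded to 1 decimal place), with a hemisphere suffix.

32°18′58.5″ S, 90°18′24.3″ W

Latitude is negative → S; |value| = 32.316256
φ: 0.316256° → 18.97536′; 0.97536 × 60 = 58.522″
Longitude is negative → W; |value| = 90.306757
λ: 0.306757 × 60 = 18.40542′ → 18′, remainder × 60 = 24.325″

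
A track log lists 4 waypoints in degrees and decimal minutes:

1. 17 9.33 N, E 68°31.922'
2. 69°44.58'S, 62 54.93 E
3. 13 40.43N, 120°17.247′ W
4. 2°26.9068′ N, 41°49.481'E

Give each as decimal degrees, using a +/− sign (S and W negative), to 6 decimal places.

1. 17.155500, 68.532033
2. -69.743000, 62.915500
3. 13.673833, -120.287450
4. 2.448447, 41.824683

Point 1:
  φ: 9.33′ = 0.155500°; total 17.1555000
  N ⇒ keep positive
  Lon: 68 + 31.922/60 = 68.5320333
  E → positive
Point 2:
  Lat: 69 + 44.58/60 = 69.7430000
  S → negative
  Lon: 62 + 54.93/60 = 62.9155000
  E ⇒ keep positive
Point 3:
  Lat: 40.43′ = 0.673833°; total 13.6738333
  N ⇒ keep positive
  λ: 17.247′ = 0.287450°; total 120.2874500
  W → negative
Point 4:
  φ: 26.9068′ = 0.448447°; total 2.4484467
  N → positive
  Longitude: 41 + 49.481/60 = 41.8246833
  E → positive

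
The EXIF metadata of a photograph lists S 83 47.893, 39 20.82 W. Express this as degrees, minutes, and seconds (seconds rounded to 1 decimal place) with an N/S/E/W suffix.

Latitude: 47.89300′ → 47′ and 0.89300 × 60 = 53.580″
Lon: 20.82000′ → 20′ and 0.82000 × 60 = 49.200″

83°47′53.6″ S, 39°20′49.2″ W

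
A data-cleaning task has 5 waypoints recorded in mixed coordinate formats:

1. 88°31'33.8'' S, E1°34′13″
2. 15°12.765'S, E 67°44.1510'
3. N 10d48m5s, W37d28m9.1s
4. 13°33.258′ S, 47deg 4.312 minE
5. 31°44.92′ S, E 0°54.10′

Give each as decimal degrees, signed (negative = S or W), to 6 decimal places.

Point 1:
  φ: 88 + 31/60 + 33.8/3600 = 88.5260556
  S ⇒ negate
  Lon: 1° + 34/60 + 13/3600 = 1 + 0.566667 + 0.003611 = 1.5702778
  E → positive
Point 2:
  Latitude: 15 + 12.765/60 = 15.2127500
  S ⇒ negate
  λ: 67 + 44.151/60 = 67.7358500
  E → positive
Point 3:
  Lat: 10 + 48/60 + 5/3600 = 10.8013889
  N → positive
  Longitude: 37° + 28/60 + 9.1/3600 = 37 + 0.466667 + 0.002528 = 37.4691944
  W → negative
Point 4:
  φ: 33.258′ = 0.554300°; total 13.5543000
  S ⇒ negate
  λ: 47 + 4.312/60 = 47.0718667
  E ⇒ keep positive
Point 5:
  Latitude: 31 + 44.92/60 = 31.7486667
  hemisphere S, so the sign is −
  Lon: 54.1′ = 0.901667°; total 0.9016667
  E → positive

1. -88.526056, 1.570278
2. -15.212750, 67.735850
3. 10.801389, -37.469194
4. -13.554300, 47.071867
5. -31.748667, 0.901667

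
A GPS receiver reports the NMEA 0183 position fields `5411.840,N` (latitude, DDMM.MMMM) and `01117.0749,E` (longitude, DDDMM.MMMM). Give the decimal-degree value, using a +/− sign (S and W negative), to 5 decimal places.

54.19733, 11.28458

Lat: split at 2 digits → 54° and 11.84′; 54 + 11.84/60 = 54.197333
N ⇒ keep positive
Longitude: split at 3 digits → 011° and 17.0749′; 11 + 17.0749/60 = 11.284582
E → positive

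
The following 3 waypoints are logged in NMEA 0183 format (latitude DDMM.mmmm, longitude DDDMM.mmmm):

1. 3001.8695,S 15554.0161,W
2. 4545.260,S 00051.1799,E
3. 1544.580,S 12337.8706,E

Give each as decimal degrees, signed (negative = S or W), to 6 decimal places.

Point 1:
  Lat: split at 2 digits → 30° and 1.8695′; 30 + 1.8695/60 = 30.0311583
  S → negative
  λ: split at 3 digits → 155° and 54.0161′; 155 + 54.0161/60 = 155.9002683
  W → negative
Point 2:
  Latitude: split at 2 digits → 45° and 45.26′; 45 + 45.26/60 = 45.7543333
  S ⇒ negate
  Lon: degrees = first 3 digits = 0, minutes = 51.1799; 0 + 51.1799/60 = 0.8529983
  E → positive
Point 3:
  Latitude: degrees = first 2 digits = 15, minutes = 44.58; 15 + 44.58/60 = 15.7430000
  hemisphere S, so the sign is −
  λ: split at 3 digits → 123° and 37.8706′; 123 + 37.8706/60 = 123.6311767
  E ⇒ keep positive

1. -30.031158, -155.900268
2. -45.754333, 0.852998
3. -15.743000, 123.631177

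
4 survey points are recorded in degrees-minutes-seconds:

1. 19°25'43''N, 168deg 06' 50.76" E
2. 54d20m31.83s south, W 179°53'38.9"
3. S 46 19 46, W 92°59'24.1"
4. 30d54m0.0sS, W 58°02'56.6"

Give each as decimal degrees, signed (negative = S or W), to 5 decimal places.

Point 1:
  Lat: 19 + 25/60 + 43/3600 = 19.428611
  N → positive
  Lon: 168 + 6/60 + 50.76/3600 = 168.114100
  E → positive
Point 2:
  Latitude: 20′ + 31.83″ = 20.53050′; 54 + 20.53050/60 = 54.342175
  hemisphere S, so the sign is −
  λ: 179 + 53/60 + 38.9/3600 = 179.894139
  W ⇒ negate
Point 3:
  φ: 19′ + 46″ = 19.76667′; 46 + 19.76667/60 = 46.329444
  hemisphere S, so the sign is −
  Longitude: 92 + 59/60 + 24.1/3600 = 92.990028
  W → negative
Point 4:
  Lat: 54′ + 0″ = 54.00000′; 30 + 54.00000/60 = 30.900000
  hemisphere S, so the sign is −
  Longitude: 2′ + 56.6″ = 2.94333′; 58 + 2.94333/60 = 58.049056
  W → negative

1. 19.42861, 168.11410
2. -54.34218, -179.89414
3. -46.32944, -92.99003
4. -30.90000, -58.04906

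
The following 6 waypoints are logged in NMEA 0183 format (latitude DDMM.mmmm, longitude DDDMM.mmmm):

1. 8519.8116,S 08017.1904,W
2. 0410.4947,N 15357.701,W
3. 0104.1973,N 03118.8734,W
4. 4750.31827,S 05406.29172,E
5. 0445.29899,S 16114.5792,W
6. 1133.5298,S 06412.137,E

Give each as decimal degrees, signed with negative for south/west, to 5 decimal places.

1. -85.33019, -80.28651
2. 4.17491, -153.96168
3. 1.06996, -31.31456
4. -47.83864, 54.10486
5. -4.75498, -161.24299
6. -11.55883, 64.20228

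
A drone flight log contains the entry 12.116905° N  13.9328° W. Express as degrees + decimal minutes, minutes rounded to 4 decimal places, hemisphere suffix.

Latitude: fractional part 0.116905 → 7.014300 minutes
Lon: 13° + 0.932800 × 60 = 13° 55.968000′

12° 7.0143′ N, 13° 55.9680′ W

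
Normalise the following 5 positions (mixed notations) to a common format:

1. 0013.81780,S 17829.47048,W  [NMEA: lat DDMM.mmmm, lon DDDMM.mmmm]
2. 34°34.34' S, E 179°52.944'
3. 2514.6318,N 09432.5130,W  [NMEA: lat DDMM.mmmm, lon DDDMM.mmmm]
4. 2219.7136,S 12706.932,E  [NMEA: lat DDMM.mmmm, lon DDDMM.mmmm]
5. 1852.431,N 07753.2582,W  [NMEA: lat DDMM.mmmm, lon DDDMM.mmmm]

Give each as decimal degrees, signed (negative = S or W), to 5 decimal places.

1. -0.23030, -178.49117
2. -34.57233, 179.88240
3. 25.24386, -94.54188
4. -22.32856, 127.11553
5. 18.87385, -77.88764

Point 1:
  φ: degrees = first 2 digits = 0, minutes = 13.8178; 0 + 13.8178/60 = 0.230297
  S ⇒ negate
  Longitude: degrees = first 3 digits = 178, minutes = 29.47048; 178 + 29.47048/60 = 178.491175
  W ⇒ negate
Point 2:
  Latitude: 34.34′ = 0.572333°; total 34.572333
  S ⇒ negate
  Longitude: 52.944′ = 0.882400°; total 179.882400
  E ⇒ keep positive
Point 3:
  φ: split at 2 digits → 25° and 14.6318′; 25 + 14.6318/60 = 25.243863
  N ⇒ keep positive
  Lon: split at 3 digits → 094° and 32.513′; 94 + 32.513/60 = 94.541883
  W ⇒ negate
Point 4:
  Lat: degrees = first 2 digits = 22, minutes = 19.7136; 22 + 19.7136/60 = 22.328560
  S → negative
  λ: degrees = first 3 digits = 127, minutes = 6.932; 127 + 6.932/60 = 127.115533
  E ⇒ keep positive
Point 5:
  Lat: degrees = first 2 digits = 18, minutes = 52.431; 18 + 52.431/60 = 18.873850
  N ⇒ keep positive
  Lon: degrees = first 3 digits = 77, minutes = 53.2582; 77 + 53.2582/60 = 77.887637
  hemisphere W, so the sign is −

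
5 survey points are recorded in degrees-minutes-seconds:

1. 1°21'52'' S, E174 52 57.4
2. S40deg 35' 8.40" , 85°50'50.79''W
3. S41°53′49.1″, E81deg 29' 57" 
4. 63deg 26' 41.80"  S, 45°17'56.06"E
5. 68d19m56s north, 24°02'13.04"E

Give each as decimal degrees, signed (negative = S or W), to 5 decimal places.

1. -1.36444, 174.88261
2. -40.58567, -85.84744
3. -41.89697, 81.49917
4. -63.44494, 45.29891
5. 68.33222, 24.03696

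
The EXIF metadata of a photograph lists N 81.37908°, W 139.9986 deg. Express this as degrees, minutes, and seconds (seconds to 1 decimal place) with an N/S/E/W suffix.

φ: 0.379080 × 60 = 22.74480′ → 22′, remainder × 60 = 44.688″
Longitude: whole degrees 139; 59.91600′ → 59′ and 54.960″

81°22′44.7″ N, 139°59′55.0″ W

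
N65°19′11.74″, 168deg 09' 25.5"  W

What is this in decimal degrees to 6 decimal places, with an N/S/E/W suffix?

φ: 65 + 19/60 + 11.74/3600 = 65.3199278
λ: 168° + 9/60 + 25.5/3600 = 168 + 0.150000 + 0.007083 = 168.1570833

65.319928° N, 168.157083° W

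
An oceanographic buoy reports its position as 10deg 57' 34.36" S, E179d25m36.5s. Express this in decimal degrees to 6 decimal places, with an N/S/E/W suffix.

Lat: 10° + 57/60 + 34.36/3600 = 10 + 0.950000 + 0.009544 = 10.9595444
λ: 25′ + 36.5″ = 25.60833′; 179 + 25.60833/60 = 179.4268056

10.959544° S, 179.426806° E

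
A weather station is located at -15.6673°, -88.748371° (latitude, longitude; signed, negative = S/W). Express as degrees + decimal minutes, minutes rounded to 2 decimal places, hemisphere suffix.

Latitude is negative → S; |value| = 15.667300
Lat: minutes = (15.667300 − 15) × 60 = 40.0380
Longitude is negative → W; |value| = 88.748371
Lon: fractional part 0.748371 → 44.9023 minutes

15° 40.04′ S, 88° 44.90′ W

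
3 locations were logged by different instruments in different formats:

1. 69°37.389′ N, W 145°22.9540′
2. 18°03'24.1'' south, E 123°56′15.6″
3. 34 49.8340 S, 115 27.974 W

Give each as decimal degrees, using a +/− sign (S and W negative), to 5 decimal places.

Point 1:
  φ: 69 + 37.389/60 = 69.623150
  N → positive
  λ: 22.954′ = 0.382567°; total 145.382567
  W → negative
Point 2:
  φ: 3′ + 24.1″ = 3.40167′; 18 + 3.40167/60 = 18.056694
  hemisphere S, so the sign is −
  Lon: 56′ + 15.6″ = 56.26000′; 123 + 56.26000/60 = 123.937667
  E → positive
Point 3:
  Latitude: 49.834′ = 0.830567°; total 34.830567
  hemisphere S, so the sign is −
  Lon: 115 + 27.974/60 = 115.466233
  W ⇒ negate

1. 69.62315, -145.38257
2. -18.05669, 123.93767
3. -34.83057, -115.46623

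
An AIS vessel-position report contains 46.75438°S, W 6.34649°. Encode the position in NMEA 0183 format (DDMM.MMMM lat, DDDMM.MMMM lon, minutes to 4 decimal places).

Lat: minutes = (46.754380 − 46) × 60 = 45.262800
Lon: fractional part 0.346490 → 20.789400 minutes

4645.2628,S / 00620.7894,W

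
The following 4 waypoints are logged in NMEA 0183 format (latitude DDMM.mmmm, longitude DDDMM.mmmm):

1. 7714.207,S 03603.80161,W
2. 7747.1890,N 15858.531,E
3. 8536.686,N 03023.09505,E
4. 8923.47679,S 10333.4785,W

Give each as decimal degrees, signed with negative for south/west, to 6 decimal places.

1. -77.236783, -36.063360
2. 77.786483, 158.975517
3. 85.611433, 30.384918
4. -89.391280, -103.557975

Point 1:
  φ: degrees = first 2 digits = 77, minutes = 14.207; 77 + 14.207/60 = 77.2367833
  S ⇒ negate
  Lon: degrees = first 3 digits = 36, minutes = 3.80161; 36 + 3.80161/60 = 36.0633602
  W → negative
Point 2:
  Latitude: split at 2 digits → 77° and 47.189′; 77 + 47.189/60 = 77.7864833
  N ⇒ keep positive
  Longitude: degrees = first 3 digits = 158, minutes = 58.531; 158 + 58.531/60 = 158.9755167
  E → positive
Point 3:
  Lat: split at 2 digits → 85° and 36.686′; 85 + 36.686/60 = 85.6114333
  N → positive
  λ: split at 3 digits → 030° and 23.09505′; 30 + 23.09505/60 = 30.3849175
  E → positive
Point 4:
  Latitude: split at 2 digits → 89° and 23.47679′; 89 + 23.47679/60 = 89.3912798
  S → negative
  Lon: split at 3 digits → 103° and 33.4785′; 103 + 33.4785/60 = 103.5579750
  W → negative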